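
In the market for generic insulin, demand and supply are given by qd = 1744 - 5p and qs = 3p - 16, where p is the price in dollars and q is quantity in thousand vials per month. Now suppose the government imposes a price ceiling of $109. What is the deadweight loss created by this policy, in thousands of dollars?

Equilibrium: 1744 - 5p = 3p - 16, so 1760 = 8p and p* = 220, q* = 644.
Since 109 < 220, the ceiling is binding.
At p = 109: qd = 1744 - 5·109 = 1199 and qs = 3·109 - 16 = 311.
Quantity traded falls to 311. At q = 311 the demand price is (1744 - 311)/5 = 286.6 and the supply price is (16 + 311)/3 = 109.
Deadweight loss = ½ · (286.6 - 109) · (644 - 311) = ½ · 177.6 · 333 = 29570.4.

29570.4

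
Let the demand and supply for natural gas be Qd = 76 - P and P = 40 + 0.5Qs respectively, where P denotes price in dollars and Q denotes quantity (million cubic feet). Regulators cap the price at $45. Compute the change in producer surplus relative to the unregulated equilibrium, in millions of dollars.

Rearranging supply gives Qs = 2P - 80. Setting quantity demanded equal to quantity supplied, 76 - P = 2P - 80, gives P* = 52 and Q* = 24.
Since 45 < 52, the ceiling is binding.
At P = 45: Qd = 76 - 45 = 31 and Qs = 2·45 - 80 = 10.
Producer surplus without the control is ½ · (52 - 40) · 24 = 144.
With the ceiling, producers sell 10 units at 45, so PS = ½ · (45 - 40) · 10 = 25.
Change in producer surplus = 25 - 144 = -119.

-119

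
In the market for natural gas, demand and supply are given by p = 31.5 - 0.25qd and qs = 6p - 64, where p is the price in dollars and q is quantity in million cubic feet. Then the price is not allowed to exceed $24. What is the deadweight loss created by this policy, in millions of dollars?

0

Rearranging demand gives qd = 126 - 4p. In a free market, 126 - 4p = 6p - 64 gives the equilibrium p* = 19, q* = 50.
The ceiling of 24 is above the equilibrium price 19, so it is not binding; the market clears at p* = 19, q* = 50.
Since the control does not bind, no trades are prevented and deadweight loss is zero.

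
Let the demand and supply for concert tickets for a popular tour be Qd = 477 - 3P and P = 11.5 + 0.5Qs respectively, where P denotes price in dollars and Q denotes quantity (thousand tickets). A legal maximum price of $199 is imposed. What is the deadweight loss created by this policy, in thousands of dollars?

Rearranging supply gives Qs = 2P - 23. In a free market, 477 - 3P = 2P - 23 gives the equilibrium P* = 100, Q* = 177.
The ceiling of 199 is above the equilibrium price 100, so it is not binding; the market clears at P* = 100, Q* = 177.
Since the control does not bind, no trades are prevented and deadweight loss is zero.

0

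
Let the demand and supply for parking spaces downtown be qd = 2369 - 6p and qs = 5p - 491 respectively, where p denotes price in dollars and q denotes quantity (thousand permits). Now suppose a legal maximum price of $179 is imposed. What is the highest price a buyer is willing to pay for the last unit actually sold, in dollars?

In a free market, 2369 - 6p = 5p - 491 gives the equilibrium p* = 260, q* = 809.
The ceiling of 179 is below the equilibrium price 260, so it binds.
At p = 179: qd = 2369 - 6·179 = 1295 and qs = 5·179 - 491 = 404.
Only 404 units reach the market. On the demand curve, the marginal buyer's willingness to pay at q = 404 is (2369 - 404)/6 = 327.5.

327.5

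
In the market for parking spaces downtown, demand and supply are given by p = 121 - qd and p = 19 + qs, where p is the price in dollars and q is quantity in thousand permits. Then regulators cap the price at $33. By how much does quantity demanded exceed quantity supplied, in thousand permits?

74

Rearranging demand gives qd = 121 - p; rearranging supply gives qs = p - 19. Setting quantity demanded equal to quantity supplied, 121 - p = p - 19, gives p* = 70 and q* = 51.
Since 33 < 70, the ceiling is binding.
At p = 33: qd = 121 - 33 = 88 and qs = 33 - 19 = 14.
Shortage = qd - qs = 88 - 14 = 74.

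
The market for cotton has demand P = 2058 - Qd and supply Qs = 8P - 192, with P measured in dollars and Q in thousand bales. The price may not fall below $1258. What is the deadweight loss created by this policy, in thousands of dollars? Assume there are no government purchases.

571536

Rearranging demand gives Qd = 2058 - P. Equilibrium: 2058 - P = 8P - 192, so 2250 = 9P and P* = 250, Q* = 1808.
The floor of 1258 is above the equilibrium price 250, so it binds.
At P = 1258: Qd = 2058 - 1258 = 800 and Qs = 8·1258 - 192 = 9872.
Quantity traded falls to 800. At Q = 800 the demand price is 2058 - 800 = 1258 and the supply price is (192 + 800)/8 = 124.
Deadweight loss = ½ · (1258 - 124) · (1808 - 800) = ½ · 1134 · 1008 = 571536.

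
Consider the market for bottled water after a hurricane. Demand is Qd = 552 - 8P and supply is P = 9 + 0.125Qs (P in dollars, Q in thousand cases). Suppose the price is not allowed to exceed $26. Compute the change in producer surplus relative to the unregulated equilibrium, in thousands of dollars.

Rearranging supply gives Qs = 8P - 72. Equilibrium: 552 - 8P = 8P - 72, so 624 = 16P and P* = 39, Q* = 240.
Since 26 < 39, the ceiling is binding.
At P = 26: Qd = 552 - 8·26 = 344 and Qs = 8·26 - 72 = 136.
Producer surplus without the control is ½ · (39 - 9) · 240 = 3600.
With the ceiling, producers sell 136 units at 26, so PS = ½ · (26 - 9) · 136 = 1156.
Change in producer surplus = 1156 - 3600 = -2444.

-2444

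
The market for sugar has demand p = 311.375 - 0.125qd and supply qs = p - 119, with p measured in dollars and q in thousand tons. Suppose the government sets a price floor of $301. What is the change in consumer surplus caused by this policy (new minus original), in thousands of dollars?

Rearranging demand gives qd = 2491 - 8p. Setting quantity demanded equal to quantity supplied, 2491 - 8p = p - 119, gives p* = 290 and q* = 171.
Since 301 > 290, the floor is binding.
At p = 301: qd = 2491 - 8·301 = 83 and qs = 301 - 119 = 182.
Consumer surplus without the control is ½ · (311.375 - 290) · 171 = 1827.5625.
With the floor, consumers buy 83 units at 301, so CS = ½ · (311.375 - 301) · 83 = 430.5625.
Change in consumer surplus = 430.5625 - 1827.5625 = -1397.

-1397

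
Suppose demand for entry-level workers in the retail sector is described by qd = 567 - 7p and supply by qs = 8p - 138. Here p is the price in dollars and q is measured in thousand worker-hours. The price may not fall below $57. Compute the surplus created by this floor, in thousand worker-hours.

Equilibrium: 567 - 7p = 8p - 138, so 705 = 15p and p* = 47, q* = 238.
Because the floor (57) lies above the market-clearing price, it is binding.
At p = 57: qd = 567 - 7·57 = 168 and qs = 8·57 - 138 = 318.
Surplus = qs - qd = 318 - 168 = 150.

150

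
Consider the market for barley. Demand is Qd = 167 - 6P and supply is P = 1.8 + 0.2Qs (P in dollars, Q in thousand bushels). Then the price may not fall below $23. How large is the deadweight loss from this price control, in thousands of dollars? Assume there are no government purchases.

323.4

Rearranging supply gives Qs = 5P - 9. Setting quantity demanded equal to quantity supplied, 167 - 6P = 5P - 9, gives P* = 16 and Q* = 71.
Because the floor (23) lies above the market-clearing price, it is binding.
At P = 23: Qd = 167 - 6·23 = 29 and Qs = 5·23 - 9 = 106.
Quantity traded falls to 29. At Q = 29 the demand price is (167 - 29)/6 = 23 and the supply price is (9 + 29)/5 = 7.6.
Deadweight loss = ½ · (23 - 7.6) · (71 - 29) = ½ · 15.4 · 42 = 323.4.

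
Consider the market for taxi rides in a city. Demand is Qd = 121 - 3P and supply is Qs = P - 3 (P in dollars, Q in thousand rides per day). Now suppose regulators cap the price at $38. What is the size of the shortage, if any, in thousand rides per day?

0

Equilibrium: 121 - 3P = P - 3, so 124 = 4P and P* = 31, Q* = 28.
The ceiling of 38 is above the equilibrium price 31, so it is not binding; the market clears at P* = 31, Q* = 28.
Since the control does not bind, there is no shortage.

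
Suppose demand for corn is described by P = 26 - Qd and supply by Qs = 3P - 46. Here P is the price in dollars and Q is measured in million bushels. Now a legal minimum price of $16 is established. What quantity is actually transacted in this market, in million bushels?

8

Rearranging demand gives Qd = 26 - P. Setting quantity demanded equal to quantity supplied, 26 - P = 3P - 46, gives P* = 18 and Q* = 8.
The floor of 16 is below the equilibrium price 18, so it is not binding; the market clears at P* = 18, Q* = 8.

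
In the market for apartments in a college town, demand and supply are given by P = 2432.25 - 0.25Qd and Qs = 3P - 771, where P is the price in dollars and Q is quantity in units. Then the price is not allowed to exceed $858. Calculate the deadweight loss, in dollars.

Rearranging demand gives Qd = 9729 - 4P. In a free market, 9729 - 4P = 3P - 771 gives the equilibrium P* = 1500, Q* = 3729.
Because the ceiling (858) lies below the market-clearing price, it is binding.
At P = 858: Qd = 9729 - 4·858 = 6297 and Qs = 3·858 - 771 = 1803.
Quantity traded falls to 1803. At Q = 1803 the demand price is (9729 - 1803)/4 = 1981.5 and the supply price is (771 + 1803)/3 = 858.
Deadweight loss = ½ · (1981.5 - 858) · (3729 - 1803) = ½ · 1123.5 · 1926 = 1081930.5.

1081930.5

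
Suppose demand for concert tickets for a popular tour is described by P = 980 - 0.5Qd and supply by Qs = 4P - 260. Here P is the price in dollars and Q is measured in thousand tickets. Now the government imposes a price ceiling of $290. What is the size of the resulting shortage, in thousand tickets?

480

Rearranging demand gives Qd = 1960 - 2P. Setting quantity demanded equal to quantity supplied, 1960 - 2P = 4P - 260, gives P* = 370 and Q* = 1220.
The ceiling of 290 is below the equilibrium price 370, so it binds.
At P = 290: Qd = 1960 - 2·290 = 1380 and Qs = 4·290 - 260 = 900.
Shortage = Qd - Qs = 1380 - 900 = 480.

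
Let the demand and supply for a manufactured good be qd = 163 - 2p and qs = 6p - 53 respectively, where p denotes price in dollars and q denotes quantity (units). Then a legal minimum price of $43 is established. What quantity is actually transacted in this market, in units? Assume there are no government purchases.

77

Equilibrium: 163 - 2p = 6p - 53, so 216 = 8p and p* = 27, q* = 109.
The floor of 43 is above the equilibrium price 27, so it binds.
At p = 43: qd = 163 - 2·43 = 77 and qs = 6·43 - 53 = 205.
The quantity actually transacted is the short side, demand: 77.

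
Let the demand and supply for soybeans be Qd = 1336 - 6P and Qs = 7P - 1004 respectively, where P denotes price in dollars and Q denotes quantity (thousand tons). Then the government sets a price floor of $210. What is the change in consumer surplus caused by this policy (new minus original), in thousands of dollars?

-4980

Without the control the market clears where 1336 - 6P = 7P - 1004, i.e. P* = 180 and Q* = 256.
The floor of 210 is above the equilibrium price 180, so it binds.
At P = 210: Qd = 1336 - 6·210 = 76 and Qs = 7·210 - 1004 = 466.
Consumer surplus without the control is ½ · (668/3 - 180) · 256 = 16384/3.
With the floor, consumers buy 76 units at 210, so CS = ½ · (668/3 - 210) · 76 = 1444/3.
Change in consumer surplus = 1444/3 - 16384/3 = -4980.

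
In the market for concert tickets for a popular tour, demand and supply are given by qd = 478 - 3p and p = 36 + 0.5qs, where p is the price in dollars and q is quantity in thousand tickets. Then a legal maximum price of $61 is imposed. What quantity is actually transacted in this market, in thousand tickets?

50

Rearranging supply gives qs = 2p - 72. Equilibrium: 478 - 3p = 2p - 72, so 550 = 5p and p* = 110, q* = 148.
Since 61 < 110, the ceiling is binding.
At p = 61: qd = 478 - 3·61 = 295 and qs = 2·61 - 72 = 50.
The quantity actually transacted is the short side, supply: 50.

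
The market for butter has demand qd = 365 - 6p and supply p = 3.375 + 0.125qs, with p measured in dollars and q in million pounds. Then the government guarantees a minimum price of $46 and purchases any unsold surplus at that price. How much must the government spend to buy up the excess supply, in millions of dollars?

Rearranging supply gives qs = 8p - 27. In a free market, 365 - 6p = 8p - 27 gives the equilibrium p* = 28, q* = 197.
Since 46 > 28, the floor is binding.
At p = 46: qd = 365 - 6·46 = 89 and qs = 8·46 - 27 = 341.
Surplus = qs - qd = 252.
Government expenditure = surplus × support price = 252 × 46 = 11592.

11592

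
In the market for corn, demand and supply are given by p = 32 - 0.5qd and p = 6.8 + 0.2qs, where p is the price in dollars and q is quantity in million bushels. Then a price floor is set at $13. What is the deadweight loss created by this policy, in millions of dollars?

Rearranging demand gives qd = 64 - 2p; rearranging supply gives qs = 5p - 34. Equilibrium: 64 - 2p = 5p - 34, so 98 = 7p and p* = 14, q* = 36.
The floor of 13 is below the equilibrium price 14, so it is not binding; the market clears at p* = 14, q* = 36.
Since the control does not bind, no trades are prevented and deadweight loss is zero.

0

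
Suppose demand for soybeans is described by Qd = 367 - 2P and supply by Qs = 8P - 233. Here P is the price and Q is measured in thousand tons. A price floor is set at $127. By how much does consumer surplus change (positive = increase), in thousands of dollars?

-12060

In a free market, 367 - 2P = 8P - 233 gives the equilibrium P* = 60, Q* = 247.
The floor of 127 is above the equilibrium price 60, so it binds.
At P = 127: Qd = 367 - 2·127 = 113 and Qs = 8·127 - 233 = 783.
Consumer surplus without the control is ½ · (183.5 - 60) · 247 = 15252.25.
With the floor, consumers buy 113 units at 127, so CS = ½ · (183.5 - 127) · 113 = 3192.25.
Change in consumer surplus = 3192.25 - 15252.25 = -12060.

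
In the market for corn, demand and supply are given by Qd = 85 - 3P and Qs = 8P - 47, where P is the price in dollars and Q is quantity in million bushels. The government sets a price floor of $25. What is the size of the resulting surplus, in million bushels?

Setting quantity demanded equal to quantity supplied, 85 - 3P = 8P - 47, gives P* = 12 and Q* = 49.
The floor of 25 is above the equilibrium price 12, so it binds.
At P = 25: Qd = 85 - 3·25 = 10 and Qs = 8·25 - 47 = 153.
Surplus = Qs - Qd = 153 - 10 = 143.

143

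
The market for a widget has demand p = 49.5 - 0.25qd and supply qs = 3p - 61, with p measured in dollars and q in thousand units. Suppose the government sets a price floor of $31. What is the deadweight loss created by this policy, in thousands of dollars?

Rearranging demand gives qd = 198 - 4p. In a free market, 198 - 4p = 3p - 61 gives the equilibrium p* = 37, q* = 50.
The floor of 31 is below the equilibrium price 37, so it is not binding; the market clears at p* = 37, q* = 50.
Since the control does not bind, no trades are prevented and deadweight loss is zero.

0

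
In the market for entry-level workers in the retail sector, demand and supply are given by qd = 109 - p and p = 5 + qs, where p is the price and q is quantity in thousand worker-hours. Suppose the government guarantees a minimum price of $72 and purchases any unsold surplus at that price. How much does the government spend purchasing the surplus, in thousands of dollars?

Rearranging supply gives qs = p - 5. Setting quantity demanded equal to quantity supplied, 109 - p = p - 5, gives p* = 57 and q* = 52.
Because the floor (72) lies above the market-clearing price, it is binding.
At p = 72: qd = 109 - 72 = 37 and qs = 72 - 5 = 67.
Surplus = qs - qd = 30.
Government expenditure = surplus × support price = 30 × 72 = 2160.

2160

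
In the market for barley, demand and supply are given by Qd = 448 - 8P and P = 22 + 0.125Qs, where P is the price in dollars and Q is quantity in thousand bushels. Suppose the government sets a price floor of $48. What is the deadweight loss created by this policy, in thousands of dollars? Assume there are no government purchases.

Rearranging supply gives Qs = 8P - 176. Setting quantity demanded equal to quantity supplied, 448 - 8P = 8P - 176, gives P* = 39 and Q* = 136.
Since 48 > 39, the floor is binding.
At P = 48: Qd = 448 - 8·48 = 64 and Qs = 8·48 - 176 = 208.
Quantity traded falls to 64. At Q = 64 the demand price is (448 - 64)/8 = 48 and the supply price is (176 + 64)/8 = 30.
Deadweight loss = ½ · (48 - 30) · (136 - 64) = ½ · 18 · 72 = 648.

648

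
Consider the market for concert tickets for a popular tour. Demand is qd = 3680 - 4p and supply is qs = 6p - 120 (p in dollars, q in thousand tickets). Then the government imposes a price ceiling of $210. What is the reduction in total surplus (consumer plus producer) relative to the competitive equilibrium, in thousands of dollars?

216750

Without the control the market clears where 3680 - 4p = 6p - 120, i.e. p* = 380 and q* = 2160.
The ceiling of 210 is below the equilibrium price 380, so it binds.
At p = 210: qd = 3680 - 4·210 = 2840 and qs = 6·210 - 120 = 1140.
Quantity traded falls to 1140. At q = 1140 the demand price is (3680 - 1140)/4 = 635 and the supply price is (120 + 1140)/6 = 210.
Deadweight loss = ½ · (635 - 210) · (2160 - 1140) = ½ · 425 · 1020 = 216750.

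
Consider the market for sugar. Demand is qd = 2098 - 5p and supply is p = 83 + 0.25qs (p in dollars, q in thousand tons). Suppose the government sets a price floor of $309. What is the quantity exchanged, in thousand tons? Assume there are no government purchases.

553

Rearranging supply gives qs = 4p - 332. In a free market, 2098 - 5p = 4p - 332 gives the equilibrium p* = 270, q* = 748.
Since 309 > 270, the floor is binding.
At p = 309: qd = 2098 - 5·309 = 553 and qs = 4·309 - 332 = 904.
The quantity actually transacted is the short side, demand: 553.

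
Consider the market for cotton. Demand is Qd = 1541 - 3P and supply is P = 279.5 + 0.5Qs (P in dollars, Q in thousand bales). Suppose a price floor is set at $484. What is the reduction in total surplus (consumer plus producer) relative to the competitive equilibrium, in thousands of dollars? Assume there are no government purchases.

Rearranging supply gives Qs = 2P - 559. Setting quantity demanded equal to quantity supplied, 1541 - 3P = 2P - 559, gives P* = 420 and Q* = 281.
Since 484 > 420, the floor is binding.
At P = 484: Qd = 1541 - 3·484 = 89 and Qs = 2·484 - 559 = 409.
Quantity traded falls to 89. At Q = 89 the demand price is (1541 - 89)/3 = 484 and the supply price is (559 + 89)/2 = 324.
Deadweight loss = ½ · (484 - 324) · (281 - 89) = ½ · 160 · 192 = 15360.

15360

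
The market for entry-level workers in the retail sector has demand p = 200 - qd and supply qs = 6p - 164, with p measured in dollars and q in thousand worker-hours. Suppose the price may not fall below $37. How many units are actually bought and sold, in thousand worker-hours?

148

Rearranging demand gives qd = 200 - p. Equilibrium: 200 - p = 6p - 164, so 364 = 7p and p* = 52, q* = 148.
The floor of 37 is below the equilibrium price 52, so it is not binding; the market clears at p* = 52, q* = 148.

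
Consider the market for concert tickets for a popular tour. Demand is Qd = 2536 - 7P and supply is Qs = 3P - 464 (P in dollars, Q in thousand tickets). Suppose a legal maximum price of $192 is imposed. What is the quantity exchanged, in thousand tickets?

112

In a free market, 2536 - 7P = 3P - 464 gives the equilibrium P* = 300, Q* = 436.
Because the ceiling (192) lies below the market-clearing price, it is binding.
At P = 192: Qd = 2536 - 7·192 = 1192 and Qs = 3·192 - 464 = 112.
The quantity actually transacted is the short side, supply: 112.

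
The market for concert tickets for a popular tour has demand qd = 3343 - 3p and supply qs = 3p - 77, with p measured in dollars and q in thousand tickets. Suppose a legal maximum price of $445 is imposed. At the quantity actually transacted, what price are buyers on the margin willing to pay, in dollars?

Setting quantity demanded equal to quantity supplied, 3343 - 3p = 3p - 77, gives p* = 570 and q* = 1633.
Since 445 < 570, the ceiling is binding.
At p = 445: qd = 3343 - 3·445 = 2008 and qs = 3·445 - 77 = 1258.
Only 1258 units reach the market. On the demand curve, the marginal buyer's willingness to pay at q = 1258 is (3343 - 1258)/3 = 695.

695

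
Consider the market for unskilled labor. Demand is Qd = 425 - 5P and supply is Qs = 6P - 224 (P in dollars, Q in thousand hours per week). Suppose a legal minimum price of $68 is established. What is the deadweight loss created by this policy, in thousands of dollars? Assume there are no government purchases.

In a free market, 425 - 5P = 6P - 224 gives the equilibrium P* = 59, Q* = 130.
The floor of 68 is above the equilibrium price 59, so it binds.
At P = 68: Qd = 425 - 5·68 = 85 and Qs = 6·68 - 224 = 184.
Quantity traded falls to 85. At Q = 85 the demand price is (425 - 85)/5 = 68 and the supply price is (224 + 85)/6 = 51.5.
Deadweight loss = ½ · (68 - 51.5) · (130 - 85) = ½ · 16.5 · 45 = 371.25.

371.25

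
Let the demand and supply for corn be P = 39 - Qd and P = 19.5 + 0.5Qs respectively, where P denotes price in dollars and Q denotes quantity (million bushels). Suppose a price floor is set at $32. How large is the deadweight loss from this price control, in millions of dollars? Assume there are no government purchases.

Rearranging demand gives Qd = 39 - P; rearranging supply gives Qs = 2P - 39. Setting quantity demanded equal to quantity supplied, 39 - P = 2P - 39, gives P* = 26 and Q* = 13.
The floor of 32 is above the equilibrium price 26, so it binds.
At P = 32: Qd = 39 - 32 = 7 and Qs = 2·32 - 39 = 25.
Quantity traded falls to 7. At Q = 7 the demand price is 39 - 7 = 32 and the supply price is (39 + 7)/2 = 23.
Deadweight loss = ½ · (32 - 23) · (13 - 7) = ½ · 9 · 6 = 27.

27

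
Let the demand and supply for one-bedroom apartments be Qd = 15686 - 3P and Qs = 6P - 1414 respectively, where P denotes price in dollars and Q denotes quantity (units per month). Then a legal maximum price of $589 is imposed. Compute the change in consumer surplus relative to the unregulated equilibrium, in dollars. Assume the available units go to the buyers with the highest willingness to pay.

-7533006

Equilibrium: 15686 - 3P = 6P - 1414, so 17100 = 9P and P* = 1900, Q* = 9986.
The ceiling of 589 is below the equilibrium price 1900, so it binds.
At P = 589: Qd = 15686 - 3·589 = 13919 and Qs = 6·589 - 1414 = 2120.
Consumer surplus without the control is ½ · (15686/3 - 1900) · 9986 = 49860098/3.
With the ceiling, 2120 units are sold at 589 (assume they go to the highest-value buyers). The demand price at Q = 2120 is 4522, so CS = ½ · [(15686/3 - 589) + (4522 - 589)] · 2120 = 27261080/3.
Change in consumer surplus = 27261080/3 - 49860098/3 = -7533006.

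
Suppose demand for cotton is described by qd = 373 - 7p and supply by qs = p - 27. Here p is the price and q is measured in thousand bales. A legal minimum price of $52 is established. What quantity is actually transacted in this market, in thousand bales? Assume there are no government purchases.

9

Setting quantity demanded equal to quantity supplied, 373 - 7p = p - 27, gives p* = 50 and q* = 23.
The floor of 52 is above the equilibrium price 50, so it binds.
At p = 52: qd = 373 - 7·52 = 9 and qs = 52 - 27 = 25.
The quantity actually transacted is the short side, demand: 9.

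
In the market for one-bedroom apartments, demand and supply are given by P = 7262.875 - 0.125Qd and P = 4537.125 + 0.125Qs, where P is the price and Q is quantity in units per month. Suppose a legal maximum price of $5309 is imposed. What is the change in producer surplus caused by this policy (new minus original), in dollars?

Rearranging demand gives Qd = 58103 - 8P; rearranging supply gives Qs = 8P - 36297. Equilibrium: 58103 - 8P = 8P - 36297, so 94400 = 16P and P* = 5900, Q* = 10903.
The ceiling of 5309 is below the equilibrium price 5900, so it binds.
At P = 5309: Qd = 58103 - 8·5309 = 15631 and Qs = 8·5309 - 36297 = 6175.
Producer surplus without the control is ½ · (5900 - 4537.125) · 10903 = 7429713.0625.
With the ceiling, producers sell 6175 units at 5309, so PS = ½ · (5309 - 4537.125) · 6175 = 2383164.0625.
Change in producer surplus = 2383164.0625 - 7429713.0625 = -5046549.

-5046549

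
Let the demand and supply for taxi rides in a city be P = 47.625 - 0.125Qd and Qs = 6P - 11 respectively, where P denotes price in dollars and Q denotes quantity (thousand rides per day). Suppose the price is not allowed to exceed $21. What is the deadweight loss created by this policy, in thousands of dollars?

257.25

Rearranging demand gives Qd = 381 - 8P. In a free market, 381 - 8P = 6P - 11 gives the equilibrium P* = 28, Q* = 157.
Because the ceiling (21) lies below the market-clearing price, it is binding.
At P = 21: Qd = 381 - 8·21 = 213 and Qs = 6·21 - 11 = 115.
Quantity traded falls to 115. At Q = 115 the demand price is (381 - 115)/8 = 33.25 and the supply price is (11 + 115)/6 = 21.
Deadweight loss = ½ · (33.25 - 21) · (157 - 115) = ½ · 12.25 · 42 = 257.25.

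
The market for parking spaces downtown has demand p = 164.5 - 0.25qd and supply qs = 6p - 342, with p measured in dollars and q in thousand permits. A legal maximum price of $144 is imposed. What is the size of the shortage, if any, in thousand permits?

Rearranging demand gives qd = 658 - 4p. In a free market, 658 - 4p = 6p - 342 gives the equilibrium p* = 100, q* = 258.
Since 144 is above p* = 100, the ceiling does not bind and the free-market outcome prevails.
Since the control does not bind, there is no shortage.

0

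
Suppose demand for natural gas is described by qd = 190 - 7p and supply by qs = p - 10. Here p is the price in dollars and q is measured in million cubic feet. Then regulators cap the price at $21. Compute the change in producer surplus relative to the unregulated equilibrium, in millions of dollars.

Without the control the market clears where 190 - 7p = p - 10, i.e. p* = 25 and q* = 15.
Since 21 < 25, the ceiling is binding.
At p = 21: qd = 190 - 7·21 = 43 and qs = 21 - 10 = 11.
Producer surplus without the control is ½ · (25 - 10) · 15 = 112.5.
With the ceiling, producers sell 11 units at 21, so PS = ½ · (21 - 10) · 11 = 60.5.
Change in producer surplus = 60.5 - 112.5 = -52.

-52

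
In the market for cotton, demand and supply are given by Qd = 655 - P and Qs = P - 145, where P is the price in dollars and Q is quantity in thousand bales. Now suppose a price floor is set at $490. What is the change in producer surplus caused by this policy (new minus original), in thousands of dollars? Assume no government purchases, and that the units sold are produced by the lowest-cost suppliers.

Equilibrium: 655 - P = P - 145, so 800 = 2P and P* = 400, Q* = 255.
Since 490 > 400, the floor is binding.
At P = 490: Qd = 655 - 490 = 165 and Qs = 490 - 145 = 345.
Producer surplus without the control is ½ · (400 - 145) · 255 = 32512.5.
With the floor, 165 units are sold at 490. The supply price at Q = 165 is 310, so PS = ½ · [(490 - 145) + (490 - 310)] · 165 = 43312.5.
Change in producer surplus = 43312.5 - 32512.5 = 10800.

10800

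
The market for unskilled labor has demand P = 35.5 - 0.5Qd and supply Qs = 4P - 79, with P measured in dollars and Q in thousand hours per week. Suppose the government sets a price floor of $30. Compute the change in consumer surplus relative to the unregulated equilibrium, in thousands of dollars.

-80

Rearranging demand gives Qd = 71 - 2P. Setting quantity demanded equal to quantity supplied, 71 - 2P = 4P - 79, gives P* = 25 and Q* = 21.
Because the floor (30) lies above the market-clearing price, it is binding.
At P = 30: Qd = 71 - 2·30 = 11 and Qs = 4·30 - 79 = 41.
Consumer surplus without the control is ½ · (35.5 - 25) · 21 = 110.25.
With the floor, consumers buy 11 units at 30, so CS = ½ · (35.5 - 30) · 11 = 30.25.
Change in consumer surplus = 30.25 - 110.25 = -80.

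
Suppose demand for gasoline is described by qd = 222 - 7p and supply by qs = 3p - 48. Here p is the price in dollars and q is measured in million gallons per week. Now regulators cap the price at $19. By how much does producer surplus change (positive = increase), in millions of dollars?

-168

Setting quantity demanded equal to quantity supplied, 222 - 7p = 3p - 48, gives p* = 27 and q* = 33.
The ceiling of 19 is below the equilibrium price 27, so it binds.
At p = 19: qd = 222 - 7·19 = 89 and qs = 3·19 - 48 = 9.
Producer surplus without the control is ½ · (27 - 16) · 33 = 181.5.
With the ceiling, producers sell 9 units at 19, so PS = ½ · (19 - 16) · 9 = 13.5.
Change in producer surplus = 13.5 - 181.5 = -168.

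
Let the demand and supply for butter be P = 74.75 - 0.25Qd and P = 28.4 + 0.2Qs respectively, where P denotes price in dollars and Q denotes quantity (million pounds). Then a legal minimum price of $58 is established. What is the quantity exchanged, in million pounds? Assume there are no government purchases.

Rearranging demand gives Qd = 299 - 4P; rearranging supply gives Qs = 5P - 142. Setting quantity demanded equal to quantity supplied, 299 - 4P = 5P - 142, gives P* = 49 and Q* = 103.
Because the floor (58) lies above the market-clearing price, it is binding.
At P = 58: Qd = 299 - 4·58 = 67 and Qs = 5·58 - 142 = 148.
The quantity actually transacted is the short side, demand: 67.

67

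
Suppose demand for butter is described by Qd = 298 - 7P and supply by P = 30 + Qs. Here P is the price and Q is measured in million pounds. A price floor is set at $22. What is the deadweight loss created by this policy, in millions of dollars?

Rearranging supply gives Qs = P - 30. Equilibrium: 298 - 7P = P - 30, so 328 = 8P and P* = 41, Q* = 11.
The floor of 22 is below the equilibrium price 41, so it is not binding; the market clears at P* = 41, Q* = 11.
Since the control does not bind, no trades are prevented and deadweight loss is zero.

0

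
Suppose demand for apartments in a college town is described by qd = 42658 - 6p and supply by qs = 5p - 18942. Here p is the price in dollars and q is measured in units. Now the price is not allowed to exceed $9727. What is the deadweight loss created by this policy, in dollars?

Equilibrium: 42658 - 6p = 5p - 18942, so 61600 = 11p and p* = 5600, q* = 9058.
Since 9727 is above p* = 5600, the ceiling does not bind and the free-market outcome prevails.
Since the control does not bind, no trades are prevented and deadweight loss is zero.

0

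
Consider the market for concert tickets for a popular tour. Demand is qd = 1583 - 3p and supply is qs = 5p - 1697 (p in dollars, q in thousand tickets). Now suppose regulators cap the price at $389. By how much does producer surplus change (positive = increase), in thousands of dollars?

Equilibrium: 1583 - 3p = 5p - 1697, so 3280 = 8p and p* = 410, q* = 353.
The ceiling of 389 is below the equilibrium price 410, so it binds.
At p = 389: qd = 1583 - 3·389 = 416 and qs = 5·389 - 1697 = 248.
Producer surplus without the control is ½ · (410 - 339.4) · 353 = 12460.9.
With the ceiling, producers sell 248 units at 389, so PS = ½ · (389 - 339.4) · 248 = 6150.4.
Change in producer surplus = 6150.4 - 12460.9 = -6310.5.

-6310.5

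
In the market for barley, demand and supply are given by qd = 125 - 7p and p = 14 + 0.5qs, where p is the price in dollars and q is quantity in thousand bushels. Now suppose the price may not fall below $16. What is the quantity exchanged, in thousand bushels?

Rearranging supply gives qs = 2p - 28. Without the control the market clears where 125 - 7p = 2p - 28, i.e. p* = 17 and q* = 6.
The floor of 16 is below the equilibrium price 17, so it is not binding; the market clears at p* = 17, q* = 6.

6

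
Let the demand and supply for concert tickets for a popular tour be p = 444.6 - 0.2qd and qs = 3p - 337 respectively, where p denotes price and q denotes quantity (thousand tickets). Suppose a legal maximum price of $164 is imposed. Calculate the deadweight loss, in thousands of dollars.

58406.4

Rearranging demand gives qd = 2223 - 5p. In a free market, 2223 - 5p = 3p - 337 gives the equilibrium p* = 320, q* = 623.
Since 164 < 320, the ceiling is binding.
At p = 164: qd = 2223 - 5·164 = 1403 and qs = 3·164 - 337 = 155.
Quantity traded falls to 155. At q = 155 the demand price is (2223 - 155)/5 = 413.6 and the supply price is (337 + 155)/3 = 164.
Deadweight loss = ½ · (413.6 - 164) · (623 - 155) = ½ · 249.6 · 468 = 58406.4.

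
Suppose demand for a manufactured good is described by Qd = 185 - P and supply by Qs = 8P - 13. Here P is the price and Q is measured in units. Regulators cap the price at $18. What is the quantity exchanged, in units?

Equilibrium: 185 - P = 8P - 13, so 198 = 9P and P* = 22, Q* = 163.
Because the ceiling (18) lies below the market-clearing price, it is binding.
At P = 18: Qd = 185 - 18 = 167 and Qs = 8·18 - 13 = 131.
The quantity actually transacted is the short side, supply: 131.

131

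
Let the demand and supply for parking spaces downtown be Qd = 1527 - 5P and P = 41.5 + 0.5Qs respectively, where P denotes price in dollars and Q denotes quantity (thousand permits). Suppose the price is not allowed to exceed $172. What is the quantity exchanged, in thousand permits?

261

Rearranging supply gives Qs = 2P - 83. Equilibrium: 1527 - 5P = 2P - 83, so 1610 = 7P and P* = 230, Q* = 377.
The ceiling of 172 is below the equilibrium price 230, so it binds.
At P = 172: Qd = 1527 - 5·172 = 667 and Qs = 2·172 - 83 = 261.
The quantity actually transacted is the short side, supply: 261.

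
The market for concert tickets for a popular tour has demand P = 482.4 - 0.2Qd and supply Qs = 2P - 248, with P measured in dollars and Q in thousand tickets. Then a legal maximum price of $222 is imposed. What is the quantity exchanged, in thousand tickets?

Rearranging demand gives Qd = 2412 - 5P. Equilibrium: 2412 - 5P = 2P - 248, so 2660 = 7P and P* = 380, Q* = 512.
Because the ceiling (222) lies below the market-clearing price, it is binding.
At P = 222: Qd = 2412 - 5·222 = 1302 and Qs = 2·222 - 248 = 196.
The quantity actually transacted is the short side, supply: 196.

196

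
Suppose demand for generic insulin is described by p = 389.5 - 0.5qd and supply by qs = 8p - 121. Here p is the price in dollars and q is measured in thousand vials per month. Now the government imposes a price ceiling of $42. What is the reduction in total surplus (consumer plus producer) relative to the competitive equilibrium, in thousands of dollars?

Rearranging demand gives qd = 779 - 2p. Setting quantity demanded equal to quantity supplied, 779 - 2p = 8p - 121, gives p* = 90 and q* = 599.
The ceiling of 42 is below the equilibrium price 90, so it binds.
At p = 42: qd = 779 - 2·42 = 695 and qs = 8·42 - 121 = 215.
Quantity traded falls to 215. At q = 215 the demand price is (779 - 215)/2 = 282 and the supply price is (121 + 215)/8 = 42.
Deadweight loss = ½ · (282 - 42) · (599 - 215) = ½ · 240 · 384 = 46080.

46080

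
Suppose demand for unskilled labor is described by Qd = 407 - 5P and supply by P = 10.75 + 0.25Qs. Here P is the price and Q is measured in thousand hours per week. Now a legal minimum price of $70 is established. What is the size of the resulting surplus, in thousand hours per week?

Rearranging supply gives Qs = 4P - 43. Without the control the market clears where 407 - 5P = 4P - 43, i.e. P* = 50 and Q* = 157.
Because the floor (70) lies above the market-clearing price, it is binding.
At P = 70: Qd = 407 - 5·70 = 57 and Qs = 4·70 - 43 = 237.
Surplus = Qs - Qd = 237 - 57 = 180.

180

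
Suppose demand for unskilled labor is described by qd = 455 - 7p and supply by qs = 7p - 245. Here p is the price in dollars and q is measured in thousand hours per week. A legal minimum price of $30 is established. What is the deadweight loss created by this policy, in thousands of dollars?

0

Without the control the market clears where 455 - 7p = 7p - 245, i.e. p* = 50 and q* = 105.
The floor of 30 is below the equilibrium price 50, so it is not binding; the market clears at p* = 50, q* = 105.
Since the control does not bind, no trades are prevented and deadweight loss is zero.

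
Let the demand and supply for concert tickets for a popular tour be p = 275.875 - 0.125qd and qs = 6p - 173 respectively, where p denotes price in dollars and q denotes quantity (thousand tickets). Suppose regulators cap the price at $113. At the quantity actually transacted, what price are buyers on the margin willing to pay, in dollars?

Rearranging demand gives qd = 2207 - 8p. Without the control the market clears where 2207 - 8p = 6p - 173, i.e. p* = 170 and q* = 847.
The ceiling of 113 is below the equilibrium price 170, so it binds.
At p = 113: qd = 2207 - 8·113 = 1303 and qs = 6·113 - 173 = 505.
Only 505 units reach the market. On the demand curve, the marginal buyer's willingness to pay at q = 505 is (2207 - 505)/8 = 212.75.

212.75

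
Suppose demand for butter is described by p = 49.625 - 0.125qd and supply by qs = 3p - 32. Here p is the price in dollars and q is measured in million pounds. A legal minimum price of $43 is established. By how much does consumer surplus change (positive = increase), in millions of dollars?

-276

Rearranging demand gives qd = 397 - 8p. Without the control the market clears where 397 - 8p = 3p - 32, i.e. p* = 39 and q* = 85.
Because the floor (43) lies above the market-clearing price, it is binding.
At p = 43: qd = 397 - 8·43 = 53 and qs = 3·43 - 32 = 97.
Consumer surplus without the control is ½ · (49.625 - 39) · 85 = 451.5625.
With the floor, consumers buy 53 units at 43, so CS = ½ · (49.625 - 43) · 53 = 175.5625.
Change in consumer surplus = 175.5625 - 451.5625 = -276.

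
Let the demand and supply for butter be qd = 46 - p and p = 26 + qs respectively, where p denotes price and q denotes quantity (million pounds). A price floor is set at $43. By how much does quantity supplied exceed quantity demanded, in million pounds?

Rearranging supply gives qs = p - 26. In a free market, 46 - p = p - 26 gives the equilibrium p* = 36, q* = 10.
Because the floor (43) lies above the market-clearing price, it is binding.
At p = 43: qd = 46 - 43 = 3 and qs = 43 - 26 = 17.
Surplus = qs - qd = 17 - 3 = 14.

14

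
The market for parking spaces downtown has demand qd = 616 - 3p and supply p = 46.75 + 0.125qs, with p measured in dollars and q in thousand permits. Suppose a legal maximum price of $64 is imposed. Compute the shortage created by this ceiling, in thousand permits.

286

Rearranging supply gives qs = 8p - 374. In a free market, 616 - 3p = 8p - 374 gives the equilibrium p* = 90, q* = 346.
Since 64 < 90, the ceiling is binding.
At p = 64: qd = 616 - 3·64 = 424 and qs = 8·64 - 374 = 138.
Shortage = qd - qs = 424 - 138 = 286.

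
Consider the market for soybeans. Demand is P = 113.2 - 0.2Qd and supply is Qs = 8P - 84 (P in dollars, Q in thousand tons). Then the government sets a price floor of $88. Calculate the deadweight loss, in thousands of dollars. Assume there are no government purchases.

Rearranging demand gives Qd = 566 - 5P. Without the control the market clears where 566 - 5P = 8P - 84, i.e. P* = 50 and Q* = 316.
Because the floor (88) lies above the market-clearing price, it is binding.
At P = 88: Qd = 566 - 5·88 = 126 and Qs = 8·88 - 84 = 620.
Quantity traded falls to 126. At Q = 126 the demand price is (566 - 126)/5 = 88 and the supply price is (84 + 126)/8 = 26.25.
Deadweight loss = ½ · (88 - 26.25) · (316 - 126) = ½ · 61.75 · 190 = 5866.25.

5866.25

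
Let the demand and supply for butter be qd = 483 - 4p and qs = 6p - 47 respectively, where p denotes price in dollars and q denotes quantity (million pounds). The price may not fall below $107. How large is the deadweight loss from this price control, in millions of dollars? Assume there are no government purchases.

9720

Equilibrium: 483 - 4p = 6p - 47, so 530 = 10p and p* = 53, q* = 271.
Because the floor (107) lies above the market-clearing price, it is binding.
At p = 107: qd = 483 - 4·107 = 55 and qs = 6·107 - 47 = 595.
Quantity traded falls to 55. At q = 55 the demand price is (483 - 55)/4 = 107 and the supply price is (47 + 55)/6 = 17.
Deadweight loss = ½ · (107 - 17) · (271 - 55) = ½ · 90 · 216 = 9720.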